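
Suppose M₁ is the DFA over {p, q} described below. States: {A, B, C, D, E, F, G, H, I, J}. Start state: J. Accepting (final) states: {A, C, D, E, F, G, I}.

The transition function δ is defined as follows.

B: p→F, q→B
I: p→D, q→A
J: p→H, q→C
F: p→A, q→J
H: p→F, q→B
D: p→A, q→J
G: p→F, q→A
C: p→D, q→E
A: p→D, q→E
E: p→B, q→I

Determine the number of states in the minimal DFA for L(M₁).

States {G} cannot be reached from the start state, so discard them.
Start with accepting vs non-accepting: {A,C,D,E,F,I} | {B,H,J}.
Split {A,C,D,E,F,I} by δ(·,p) → {A,C,D,F,I} and {E}.
On input q, block {A,C,D,F,I} splits into {A,C} and {D,F} and {I}.
On input p, block {B,H,J} splits into {B,H} and {J}.
The partition is now stable with 6 blocks: {A,C} | {B,H} | {E} | {D,F} | {I} | {J}.

6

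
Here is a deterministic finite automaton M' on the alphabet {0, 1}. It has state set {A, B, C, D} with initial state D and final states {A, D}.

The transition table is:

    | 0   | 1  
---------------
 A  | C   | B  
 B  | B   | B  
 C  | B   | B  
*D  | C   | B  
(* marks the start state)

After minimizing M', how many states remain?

Reachable states from the start: {B,C,D}. Unreachable: {A} — drop them.
Initial partition by acceptance: {D} | {B,C}.
No further refinement is possible. Final partition (2 blocks): {D} | {B,C}.

2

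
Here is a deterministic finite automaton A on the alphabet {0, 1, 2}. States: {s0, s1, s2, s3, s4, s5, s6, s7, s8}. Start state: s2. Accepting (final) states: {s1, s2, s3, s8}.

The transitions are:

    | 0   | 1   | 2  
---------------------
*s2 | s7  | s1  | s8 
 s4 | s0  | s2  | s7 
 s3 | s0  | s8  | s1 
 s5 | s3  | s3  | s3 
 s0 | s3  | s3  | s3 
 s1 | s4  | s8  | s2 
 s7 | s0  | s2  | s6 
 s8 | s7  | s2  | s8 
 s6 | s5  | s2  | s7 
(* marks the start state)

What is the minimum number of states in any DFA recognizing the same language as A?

All states are reachable from the start state.
Initial partition by acceptance: {s1,s2,s3,s8} | {s0,s4,s5,s6,s7}.
On input 0, block {s0,s4,s5,s6,s7} splits into {s4,s6,s7} and {s0,s5}.
Split {s1,s2,s3,s8} by δ(·,0) → {s1,s2,s8} and {s3}.
Stable partition: {s1,s2,s8} | {s4,s6,s7} | {s0,s5} | {s3} — 4 equivalence classes.

4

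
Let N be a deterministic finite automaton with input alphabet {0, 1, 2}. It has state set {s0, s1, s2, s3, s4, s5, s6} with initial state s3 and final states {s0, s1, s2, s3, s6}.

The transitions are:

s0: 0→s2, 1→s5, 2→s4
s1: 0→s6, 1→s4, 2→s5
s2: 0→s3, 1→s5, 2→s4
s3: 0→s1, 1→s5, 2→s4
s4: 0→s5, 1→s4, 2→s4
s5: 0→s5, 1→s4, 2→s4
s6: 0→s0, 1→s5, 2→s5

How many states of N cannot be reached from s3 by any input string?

0

A breadth-first search from the start state visits every state.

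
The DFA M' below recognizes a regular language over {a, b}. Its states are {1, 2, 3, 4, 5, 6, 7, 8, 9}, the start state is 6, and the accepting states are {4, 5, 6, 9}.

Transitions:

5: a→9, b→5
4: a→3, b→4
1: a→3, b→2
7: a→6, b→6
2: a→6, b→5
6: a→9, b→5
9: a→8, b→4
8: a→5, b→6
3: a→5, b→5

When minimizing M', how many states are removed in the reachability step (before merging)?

BFS from 6 reaches {3, 4, 5, 6, 8, 9}; the 3 state(s) 1, 2, 7 are never visited.

3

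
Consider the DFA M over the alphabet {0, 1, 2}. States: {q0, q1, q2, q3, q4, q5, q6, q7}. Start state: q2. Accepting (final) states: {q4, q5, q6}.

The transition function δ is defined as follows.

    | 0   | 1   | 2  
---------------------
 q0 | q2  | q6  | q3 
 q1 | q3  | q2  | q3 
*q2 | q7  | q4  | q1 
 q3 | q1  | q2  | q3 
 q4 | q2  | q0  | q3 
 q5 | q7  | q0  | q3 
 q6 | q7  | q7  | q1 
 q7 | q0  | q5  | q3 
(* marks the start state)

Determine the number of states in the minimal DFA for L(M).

Every state is reachable, so we keep all 8.
P0 = {q4,q5,q6} | {q0,q1,q2,q3,q7}.
Split {q0,q1,q2,q3,q7} by δ(·,1) → {q0,q2,q7} and {q1,q3}.
The partition is now stable with 3 blocks: {q4,q5,q6} | {q0,q2,q7} | {q1,q3}.

3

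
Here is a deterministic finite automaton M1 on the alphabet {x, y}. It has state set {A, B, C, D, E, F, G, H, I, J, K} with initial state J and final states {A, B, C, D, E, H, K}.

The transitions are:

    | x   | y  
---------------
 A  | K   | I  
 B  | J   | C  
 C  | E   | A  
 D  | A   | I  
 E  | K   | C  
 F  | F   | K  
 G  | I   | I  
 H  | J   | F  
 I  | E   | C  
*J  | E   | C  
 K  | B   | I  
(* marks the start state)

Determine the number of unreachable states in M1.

BFS from J reaches {A, B, C, E, I, J, K}; the 4 state(s) D, F, G, H are never visited.

4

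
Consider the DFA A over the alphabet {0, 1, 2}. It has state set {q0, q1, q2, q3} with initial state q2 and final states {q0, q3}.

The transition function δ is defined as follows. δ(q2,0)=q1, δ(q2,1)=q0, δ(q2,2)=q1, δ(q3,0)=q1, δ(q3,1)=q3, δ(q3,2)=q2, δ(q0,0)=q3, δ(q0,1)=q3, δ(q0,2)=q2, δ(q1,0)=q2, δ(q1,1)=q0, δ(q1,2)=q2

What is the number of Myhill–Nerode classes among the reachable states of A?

3

Initial partition by acceptance: {q0,q3} | {q1,q2}.
On input 0, block {q0,q3} splits into {q0} and {q3}.
No further refinement is possible. Final partition (3 blocks): {q0} | {q1,q2} | {q3}.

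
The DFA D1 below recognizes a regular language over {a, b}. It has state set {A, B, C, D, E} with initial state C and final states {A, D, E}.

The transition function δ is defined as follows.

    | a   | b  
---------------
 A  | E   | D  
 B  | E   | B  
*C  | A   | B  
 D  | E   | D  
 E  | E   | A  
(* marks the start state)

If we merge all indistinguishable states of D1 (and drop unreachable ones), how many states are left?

2

All states are reachable from the start state.
P0 = {A,D,E} | {B,C}.
Stable partition: {A,D,E} | {B,C} — 2 equivalence classes.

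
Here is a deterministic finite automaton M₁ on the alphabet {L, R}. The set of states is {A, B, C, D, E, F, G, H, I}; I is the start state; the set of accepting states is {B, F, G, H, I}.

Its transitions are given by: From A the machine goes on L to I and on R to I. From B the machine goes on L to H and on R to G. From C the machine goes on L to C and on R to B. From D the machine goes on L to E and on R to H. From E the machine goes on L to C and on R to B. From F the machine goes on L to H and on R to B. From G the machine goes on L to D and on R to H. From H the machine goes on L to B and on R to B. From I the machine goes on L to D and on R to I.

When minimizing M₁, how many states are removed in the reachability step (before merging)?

BFS from I reaches {B, C, D, E, G, H, I}; the 2 state(s) A, F are never visited.

2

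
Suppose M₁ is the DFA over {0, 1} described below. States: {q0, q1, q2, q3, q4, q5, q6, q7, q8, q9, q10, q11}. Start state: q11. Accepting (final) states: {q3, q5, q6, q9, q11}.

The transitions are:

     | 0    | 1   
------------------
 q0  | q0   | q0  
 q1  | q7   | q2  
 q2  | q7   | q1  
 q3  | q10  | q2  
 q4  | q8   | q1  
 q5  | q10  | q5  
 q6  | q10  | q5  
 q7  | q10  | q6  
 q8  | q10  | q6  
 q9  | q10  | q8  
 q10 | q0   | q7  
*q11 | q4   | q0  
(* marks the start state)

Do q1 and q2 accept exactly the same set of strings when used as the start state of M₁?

States {q3,q9} cannot be reached from the start state, so discard them.
Initial partition by acceptance: {q5,q6,q11} | {q0,q1,q2,q4,q7,q8,q10}.
Split {q5,q6,q11} by δ(·,1) → {q5,q6} and {q11}.
Split {q0,q1,q2,q4,q7,q8,q10} by δ(·,1) → {q0,q1,q2,q4,q10} and {q7,q8}.
Split {q0,q1,q2,q4,q10} by δ(·,0) → {q1,q2,q4} and {q0,q10}.
Split {q0,q10} by δ(·,1) → {q0} and {q10}.
No further refinement is possible. Final partition (6 blocks): {q5,q6} | {q1,q2,q4} | {q11} | {q7,q8} | {q0} | {q10}.
q1 and q2 lie in the same block of the stable partition, so they are equivalent — no string distinguishes them.

Yes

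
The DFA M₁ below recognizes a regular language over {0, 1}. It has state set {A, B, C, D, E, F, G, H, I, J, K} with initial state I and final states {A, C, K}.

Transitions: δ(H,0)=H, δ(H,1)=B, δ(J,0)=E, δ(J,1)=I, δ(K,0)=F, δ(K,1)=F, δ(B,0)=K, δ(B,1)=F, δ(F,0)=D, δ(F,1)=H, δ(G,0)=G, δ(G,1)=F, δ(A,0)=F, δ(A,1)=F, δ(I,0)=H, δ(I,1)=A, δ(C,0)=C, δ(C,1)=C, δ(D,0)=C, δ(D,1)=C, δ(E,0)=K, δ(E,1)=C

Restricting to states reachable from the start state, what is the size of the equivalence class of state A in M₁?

2

Reachable states from the start: {A,B,C,D,F,H,I,K}. Unreachable: {E,G,J} — drop them.
P0 = {A,C,K} | {B,D,F,H,I}.
Split {A,C,K} by δ(·,0) → {A,K} and {C}.
On input 0, block {B,D,F,H,I} splits into {F,H,I} and {B} and {D}.
Split {F,H,I} by δ(·,0) → {H,I} and {F}.
Split {H,I} by δ(·,1) → {H} and {I}.
Stable partition: {A,K} | {H} | {C} | {B} | {D} | {F} | {I} — 7 equivalence classes.
State A belongs to the block {A,K}, which has 2 states.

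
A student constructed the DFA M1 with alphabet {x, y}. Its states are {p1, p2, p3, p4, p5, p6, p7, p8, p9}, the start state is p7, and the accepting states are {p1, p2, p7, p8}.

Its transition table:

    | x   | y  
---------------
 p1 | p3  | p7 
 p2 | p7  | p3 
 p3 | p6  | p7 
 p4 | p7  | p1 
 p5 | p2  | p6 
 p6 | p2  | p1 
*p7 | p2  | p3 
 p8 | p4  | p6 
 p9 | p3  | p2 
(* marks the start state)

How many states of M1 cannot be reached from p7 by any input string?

Starting at p7 and following transitions, the reachable set is {p1, p2, p3, p6, p7}. That leaves p4, p5, p8, p9 unreachable — 4 in total.

4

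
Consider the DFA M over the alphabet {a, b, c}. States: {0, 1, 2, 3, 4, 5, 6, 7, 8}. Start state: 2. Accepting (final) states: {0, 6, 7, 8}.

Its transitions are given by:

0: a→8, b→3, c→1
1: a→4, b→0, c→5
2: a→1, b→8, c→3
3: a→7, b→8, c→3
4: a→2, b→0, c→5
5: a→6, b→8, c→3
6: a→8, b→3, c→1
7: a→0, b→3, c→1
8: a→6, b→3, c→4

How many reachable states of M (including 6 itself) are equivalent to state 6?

P0 = {0,6,7,8} | {1,2,3,4,5}.
On input a, block {1,2,3,4,5} splits into {1,2,4} and {3,5}.
Stable partition: {0,6,7,8} | {1,2,4} | {3,5} — 3 equivalence classes.
The equivalence class containing 6 is {0,6,7,8}, of size 4.

4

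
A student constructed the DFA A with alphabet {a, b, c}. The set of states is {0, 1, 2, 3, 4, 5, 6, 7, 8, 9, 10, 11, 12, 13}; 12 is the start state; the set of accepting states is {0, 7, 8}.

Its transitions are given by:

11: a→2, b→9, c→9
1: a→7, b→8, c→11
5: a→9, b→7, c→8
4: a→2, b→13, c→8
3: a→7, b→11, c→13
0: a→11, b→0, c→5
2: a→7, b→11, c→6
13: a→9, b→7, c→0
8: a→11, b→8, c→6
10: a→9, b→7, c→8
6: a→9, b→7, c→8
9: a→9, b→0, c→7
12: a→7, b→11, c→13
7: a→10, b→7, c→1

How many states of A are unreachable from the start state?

2

BFS from 12 reaches {0, 1, 2, 5, 6, 7, 8, 9, 10, 11, 12, 13}; the 2 state(s) 3, 4 are never visited.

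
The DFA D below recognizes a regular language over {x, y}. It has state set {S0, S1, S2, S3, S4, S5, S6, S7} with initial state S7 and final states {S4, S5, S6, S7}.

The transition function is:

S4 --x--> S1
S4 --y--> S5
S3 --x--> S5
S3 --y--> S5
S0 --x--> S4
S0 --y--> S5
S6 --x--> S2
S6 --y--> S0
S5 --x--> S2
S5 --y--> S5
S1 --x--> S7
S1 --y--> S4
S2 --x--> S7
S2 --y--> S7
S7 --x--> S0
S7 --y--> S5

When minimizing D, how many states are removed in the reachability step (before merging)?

No path from S7 leads to S3, S6; the other 6 states are all reachable.

2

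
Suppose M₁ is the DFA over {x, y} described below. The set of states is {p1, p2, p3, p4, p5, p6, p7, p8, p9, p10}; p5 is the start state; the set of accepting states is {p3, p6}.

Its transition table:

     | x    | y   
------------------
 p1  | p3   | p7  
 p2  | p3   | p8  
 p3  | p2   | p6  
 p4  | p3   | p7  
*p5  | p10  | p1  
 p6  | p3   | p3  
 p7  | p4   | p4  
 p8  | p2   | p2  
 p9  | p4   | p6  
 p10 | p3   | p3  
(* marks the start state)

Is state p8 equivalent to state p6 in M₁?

Reachable states from the start: {p1,p2,p3,p4,p5,p6,p7,p8,p10}. Unreachable: {p9} — drop them.
Start with accepting vs non-accepting: {p3,p6} | {p1,p2,p4,p5,p7,p8,p10}.
Split {p3,p6} by δ(·,x) → {p3} and {p6}.
Refine {p1,p2,p4,p5,p7,p8,p10} on symbol x: members go to different blocks, giving {p1,p2,p4,p10} and {p5,p7,p8}.
Split {p1,p2,p4,p10} by δ(·,y) → {p1,p2,p4} and {p10}.
Split {p5,p7,p8} by δ(·,x) → {p7,p8} and {p5}.
Stable partition: {p3} | {p1,p2,p4} | {p6} | {p7,p8} | {p10} | {p5} — 6 equivalence classes.
p8 and p6 end up in different blocks, so they are distinguishable. For instance, the string 'ε' is accepted from only p6.

No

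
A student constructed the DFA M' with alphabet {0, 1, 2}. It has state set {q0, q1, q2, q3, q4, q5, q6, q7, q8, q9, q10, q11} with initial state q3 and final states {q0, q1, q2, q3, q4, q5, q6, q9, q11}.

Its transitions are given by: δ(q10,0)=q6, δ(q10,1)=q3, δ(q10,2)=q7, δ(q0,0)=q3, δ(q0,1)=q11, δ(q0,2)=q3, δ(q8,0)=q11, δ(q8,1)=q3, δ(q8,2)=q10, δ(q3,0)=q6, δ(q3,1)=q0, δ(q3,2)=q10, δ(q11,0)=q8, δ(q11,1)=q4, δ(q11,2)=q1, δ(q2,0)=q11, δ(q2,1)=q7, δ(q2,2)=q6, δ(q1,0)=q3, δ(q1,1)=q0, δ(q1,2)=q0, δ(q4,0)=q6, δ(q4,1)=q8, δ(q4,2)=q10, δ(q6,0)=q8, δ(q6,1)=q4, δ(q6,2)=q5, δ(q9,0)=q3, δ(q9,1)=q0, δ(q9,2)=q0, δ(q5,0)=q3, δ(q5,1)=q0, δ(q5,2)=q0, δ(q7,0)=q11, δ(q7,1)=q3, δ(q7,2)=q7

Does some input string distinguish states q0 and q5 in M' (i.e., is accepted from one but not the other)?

Yes

States {q2,q9} cannot be reached from the start state, so discard them.
P0 = {q0,q1,q3,q4,q5,q6,q11} | {q7,q8,q10}.
On input 0, block {q0,q1,q3,q4,q5,q6,q11} splits into {q0,q1,q3,q4,q5} and {q6,q11}.
Refine {q0,q1,q3,q4,q5} on symbol 0: members go to different blocks, giving {q0,q1,q5} and {q3,q4}.
On input 1, block {q0,q1,q5} splits into {q1,q5} and {q0}.
On input 1, block {q3,q4} splits into {q3} and {q4}.
The partition is now stable with 6 blocks: {q1,q5} | {q7,q8,q10} | {q6,q11} | {q3} | {q0} | {q4}.
q0 and q5 end up in different blocks, so they are distinguishable. For instance, the string '10' is accepted from only q5.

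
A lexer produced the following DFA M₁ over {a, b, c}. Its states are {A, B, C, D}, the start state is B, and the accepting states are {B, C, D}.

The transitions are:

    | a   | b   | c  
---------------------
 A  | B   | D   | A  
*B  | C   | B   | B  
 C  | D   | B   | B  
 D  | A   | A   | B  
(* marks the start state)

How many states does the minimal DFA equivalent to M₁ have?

4

Start with accepting vs non-accepting: {B,C,D} | {A}.
On input a, block {B,C,D} splits into {B,C} and {D}.
Split {B,C} by δ(·,a) → {B} and {C}.
The partition is now stable with 4 blocks: {B} | {A} | {D} | {C}.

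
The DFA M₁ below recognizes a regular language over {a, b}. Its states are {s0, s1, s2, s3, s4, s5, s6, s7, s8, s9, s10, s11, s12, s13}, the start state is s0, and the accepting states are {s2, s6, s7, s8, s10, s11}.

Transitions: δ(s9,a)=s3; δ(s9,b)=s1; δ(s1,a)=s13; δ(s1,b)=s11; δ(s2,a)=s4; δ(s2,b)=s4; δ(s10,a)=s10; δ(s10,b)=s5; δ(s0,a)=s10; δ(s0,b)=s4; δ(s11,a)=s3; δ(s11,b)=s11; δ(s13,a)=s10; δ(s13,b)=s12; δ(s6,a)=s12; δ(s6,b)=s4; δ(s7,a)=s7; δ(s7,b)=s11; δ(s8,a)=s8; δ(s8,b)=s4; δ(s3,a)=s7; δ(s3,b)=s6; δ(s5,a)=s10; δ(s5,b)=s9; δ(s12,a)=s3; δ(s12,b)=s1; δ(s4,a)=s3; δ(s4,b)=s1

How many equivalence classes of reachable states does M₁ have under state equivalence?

8

First remove the unreachable states {s2,s8}; 12 states remain.
Start with accepting vs non-accepting: {s6,s7,s10,s11} | {s0,s1,s3,s4,s5,s9,s12,s13}.
On input a, block {s6,s7,s10,s11} splits into {s6,s11} and {s7,s10}.
Refine {s6,s11} on symbol b: members go to different blocks, giving {s6} and {s11}.
Split {s0,s1,s3,s4,s5,s9,s12,s13} by δ(·,a) → {s0,s3,s5,s13} and {s1,s4,s9,s12}.
On input b, block {s0,s3,s5,s13} splits into {s0,s5,s13} and {s3}.
Split {s7,s10} by δ(·,b) → {s7} and {s10}.
Refine {s1,s4,s9,s12} on symbol a: members go to different blocks, giving {s4,s9,s12} and {s1}.
The partition is now stable with 8 blocks: {s6} | {s0,s5,s13} | {s7} | {s11} | {s4,s9,s12} | {s3} | {s10} | {s1}.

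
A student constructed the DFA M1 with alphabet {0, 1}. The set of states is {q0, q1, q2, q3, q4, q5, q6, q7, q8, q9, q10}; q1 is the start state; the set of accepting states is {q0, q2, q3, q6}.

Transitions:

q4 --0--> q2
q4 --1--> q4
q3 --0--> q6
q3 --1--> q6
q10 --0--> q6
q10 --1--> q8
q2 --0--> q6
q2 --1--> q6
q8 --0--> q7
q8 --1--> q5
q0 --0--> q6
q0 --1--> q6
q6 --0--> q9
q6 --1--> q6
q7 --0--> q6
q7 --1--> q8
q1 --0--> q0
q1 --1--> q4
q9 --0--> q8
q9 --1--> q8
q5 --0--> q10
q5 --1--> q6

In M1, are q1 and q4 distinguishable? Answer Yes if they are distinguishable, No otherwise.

First remove the unreachable states {q3}; 10 states remain.
Start with accepting vs non-accepting: {q0,q2,q6} | {q1,q4,q5,q7,q8,q9,q10}.
On input 0, block {q0,q2,q6} splits into {q0,q2} and {q6}.
On input 0, block {q1,q4,q5,q7,q8,q9,q10} splits into {q5,q8,q9} and {q1,q4} and {q7,q10}.
Refine {q5,q8,q9} on symbol 0: members go to different blocks, giving {q5,q8} and {q9}.
Refine {q5,q8} on symbol 1: members go to different blocks, giving {q5} and {q8}.
The partition is now stable with 7 blocks: {q0,q2} | {q5} | {q6} | {q1,q4} | {q7,q10} | {q9} | {q8}.
q1 and q4 lie in the same block of the stable partition, so they are equivalent — no string distinguishes them.

No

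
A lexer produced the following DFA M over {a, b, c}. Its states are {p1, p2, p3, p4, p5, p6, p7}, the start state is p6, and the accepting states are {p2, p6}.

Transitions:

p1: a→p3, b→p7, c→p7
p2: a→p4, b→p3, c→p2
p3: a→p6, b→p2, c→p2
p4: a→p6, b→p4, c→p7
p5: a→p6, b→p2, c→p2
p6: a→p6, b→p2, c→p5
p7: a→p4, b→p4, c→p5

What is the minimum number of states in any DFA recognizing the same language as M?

5

First remove the unreachable states {p1}; 6 states remain.
P0 = {p2,p6} | {p3,p4,p5,p7}.
Refine {p2,p6} on symbol a: members go to different blocks, giving {p2} and {p6}.
Refine {p3,p4,p5,p7} on symbol a: members go to different blocks, giving {p3,p4,p5} and {p7}.
Refine {p3,p4,p5} on symbol b: members go to different blocks, giving {p3,p5} and {p4}.
The partition is now stable with 5 blocks: {p2} | {p3,p5} | {p6} | {p7} | {p4}.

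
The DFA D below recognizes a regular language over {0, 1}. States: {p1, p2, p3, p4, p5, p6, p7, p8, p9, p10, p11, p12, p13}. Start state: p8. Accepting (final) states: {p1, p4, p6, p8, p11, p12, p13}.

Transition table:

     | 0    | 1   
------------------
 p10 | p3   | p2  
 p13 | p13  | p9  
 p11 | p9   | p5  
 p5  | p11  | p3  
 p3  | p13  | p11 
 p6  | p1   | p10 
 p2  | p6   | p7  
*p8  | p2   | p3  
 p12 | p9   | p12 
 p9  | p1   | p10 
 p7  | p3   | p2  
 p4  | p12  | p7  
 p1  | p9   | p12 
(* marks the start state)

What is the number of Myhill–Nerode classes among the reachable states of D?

10

States {p4} cannot be reached from the start state, so discard them.
P0 = {p1,p6,p8,p11,p12,p13} | {p2,p3,p5,p7,p9,p10}.
Split {p1,p6,p8,p11,p12,p13} by δ(·,0) → {p1,p8,p11,p12} and {p6,p13}.
On input 1, block {p1,p8,p11,p12} splits into {p1,p12} and {p8,p11}.
Split {p2,p3,p5,p7,p9,p10} by δ(·,0) → {p2,p3} and {p7,p10} and {p5} and {p9}.
Refine {p2,p3} on symbol 1: members go to different blocks, giving {p2} and {p3}.
Split {p6,p13} by δ(·,0) → {p6} and {p13}.
Split {p8,p11} by δ(·,0) → {p8} and {p11}.
No further refinement is possible. Final partition (10 blocks): {p1,p12} | {p2} | {p6} | {p8} | {p7,p10} | {p5} | {p9} | {p3} | {p13} | {p11}.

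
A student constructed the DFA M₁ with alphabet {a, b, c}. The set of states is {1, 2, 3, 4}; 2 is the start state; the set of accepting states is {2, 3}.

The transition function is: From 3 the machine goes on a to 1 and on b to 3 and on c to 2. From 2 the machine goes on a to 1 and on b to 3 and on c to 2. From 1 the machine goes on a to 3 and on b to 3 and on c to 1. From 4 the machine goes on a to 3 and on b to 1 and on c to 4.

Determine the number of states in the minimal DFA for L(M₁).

2

First remove the unreachable states {4}; 3 states remain.
Initial partition by acceptance: {2,3} | {1}.
The partition is now stable with 2 blocks: {2,3} | {1}.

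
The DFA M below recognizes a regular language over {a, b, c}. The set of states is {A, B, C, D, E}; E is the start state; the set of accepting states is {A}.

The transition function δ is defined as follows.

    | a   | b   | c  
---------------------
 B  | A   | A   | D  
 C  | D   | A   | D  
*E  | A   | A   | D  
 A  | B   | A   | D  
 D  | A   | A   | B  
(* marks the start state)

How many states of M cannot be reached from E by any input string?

1

Starting at E and following transitions, the reachable set is {A, B, D, E}. That leaves C unreachable — 1 in total.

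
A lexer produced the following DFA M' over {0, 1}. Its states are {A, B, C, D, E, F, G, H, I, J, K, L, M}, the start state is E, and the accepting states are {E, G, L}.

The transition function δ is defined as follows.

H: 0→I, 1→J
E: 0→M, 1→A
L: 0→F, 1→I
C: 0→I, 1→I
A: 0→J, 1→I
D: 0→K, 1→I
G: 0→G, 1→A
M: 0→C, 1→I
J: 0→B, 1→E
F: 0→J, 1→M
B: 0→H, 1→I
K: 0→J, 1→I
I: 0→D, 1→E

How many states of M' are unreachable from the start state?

3

No path from E leads to F, G, L; the other 10 states are all reachable.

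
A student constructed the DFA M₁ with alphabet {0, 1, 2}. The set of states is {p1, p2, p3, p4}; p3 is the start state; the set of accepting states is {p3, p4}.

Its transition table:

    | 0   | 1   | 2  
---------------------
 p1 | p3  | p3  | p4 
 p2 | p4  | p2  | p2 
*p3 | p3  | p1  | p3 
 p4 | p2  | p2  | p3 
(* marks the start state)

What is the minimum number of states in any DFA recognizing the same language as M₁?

4

Every state is reachable, so we keep all 4.
P0 = {p3,p4} | {p1,p2}.
Refine {p3,p4} on symbol 0: members go to different blocks, giving {p3} and {p4}.
Refine {p1,p2} on symbol 0: members go to different blocks, giving {p1} and {p2}.
The partition is now stable with 4 blocks: {p3} | {p1} | {p4} | {p2}.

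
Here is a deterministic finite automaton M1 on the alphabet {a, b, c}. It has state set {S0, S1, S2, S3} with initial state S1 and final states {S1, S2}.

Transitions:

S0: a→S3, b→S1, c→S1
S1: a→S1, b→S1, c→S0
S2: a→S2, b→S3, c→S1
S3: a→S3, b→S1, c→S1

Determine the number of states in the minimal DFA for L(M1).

2

States {S2} cannot be reached from the start state, so discard them.
Start with accepting vs non-accepting: {S1} | {S0,S3}.
The partition is now stable with 2 blocks: {S1} | {S0,S3}.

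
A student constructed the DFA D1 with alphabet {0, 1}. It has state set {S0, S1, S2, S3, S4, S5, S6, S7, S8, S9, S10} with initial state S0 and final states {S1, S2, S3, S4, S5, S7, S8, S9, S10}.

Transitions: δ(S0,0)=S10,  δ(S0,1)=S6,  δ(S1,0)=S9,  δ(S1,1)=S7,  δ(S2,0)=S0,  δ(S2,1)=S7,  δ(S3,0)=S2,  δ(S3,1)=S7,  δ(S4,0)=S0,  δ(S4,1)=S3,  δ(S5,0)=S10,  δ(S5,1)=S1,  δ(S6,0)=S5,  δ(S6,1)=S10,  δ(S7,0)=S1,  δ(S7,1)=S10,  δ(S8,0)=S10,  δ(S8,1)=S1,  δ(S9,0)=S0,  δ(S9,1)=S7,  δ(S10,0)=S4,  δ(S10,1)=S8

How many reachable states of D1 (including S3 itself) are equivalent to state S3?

2

All states are reachable from the start state.
P0 = {S1,S2,S3,S4,S5,S7,S8,S9,S10} | {S0,S6}.
Refine {S1,S2,S3,S4,S5,S7,S8,S9,S10} on symbol 0: members go to different blocks, giving {S1,S3,S5,S7,S8,S10} and {S2,S4,S9}.
Split {S1,S3,S5,S7,S8,S10} by δ(·,0) → {S1,S3,S10} and {S5,S7,S8}.
Split {S0,S6} by δ(·,0) → {S0} and {S6}.
Split {S2,S4,S9} by δ(·,1) → {S2,S9} and {S4}.
Split {S1,S3,S10} by δ(·,0) → {S1,S3} and {S10}.
Refine {S5,S7,S8} on symbol 0: members go to different blocks, giving {S5,S8} and {S7}.
The partition is now stable with 8 blocks: {S1,S3} | {S0} | {S2,S9} | {S5,S8} | {S6} | {S4} | {S10} | {S7}.
The equivalence class containing S3 is {S1,S3}, of size 2.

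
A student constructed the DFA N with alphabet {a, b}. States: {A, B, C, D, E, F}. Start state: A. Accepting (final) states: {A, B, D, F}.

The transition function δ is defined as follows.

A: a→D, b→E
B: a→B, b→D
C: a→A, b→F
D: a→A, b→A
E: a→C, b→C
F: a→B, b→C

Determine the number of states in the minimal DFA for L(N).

6

All states are reachable from the start state.
Initial partition by acceptance: {A,B,D,F} | {C,E}.
On input b, block {A,B,D,F} splits into {A,F} and {B,D}.
Refine {C,E} on symbol a: members go to different blocks, giving {C} and {E}.
On input b, block {A,F} splits into {A} and {F}.
On input a, block {B,D} splits into {B} and {D}.
No further refinement is possible. Final partition (6 blocks): {A} | {C} | {B} | {E} | {F} | {D}.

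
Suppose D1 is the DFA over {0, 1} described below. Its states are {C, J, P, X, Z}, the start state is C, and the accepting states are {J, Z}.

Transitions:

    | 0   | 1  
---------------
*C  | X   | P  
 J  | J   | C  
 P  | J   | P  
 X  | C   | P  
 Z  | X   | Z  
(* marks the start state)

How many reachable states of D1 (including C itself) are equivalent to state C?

2

States {Z} cannot be reached from the start state, so discard them.
Initial partition by acceptance: {J} | {C,P,X}.
On input 0, block {C,P,X} splits into {C,X} and {P}.
No further refinement is possible. Final partition (3 blocks): {J} | {C,X} | {P}.
State C belongs to the block {C,X}, which has 2 states.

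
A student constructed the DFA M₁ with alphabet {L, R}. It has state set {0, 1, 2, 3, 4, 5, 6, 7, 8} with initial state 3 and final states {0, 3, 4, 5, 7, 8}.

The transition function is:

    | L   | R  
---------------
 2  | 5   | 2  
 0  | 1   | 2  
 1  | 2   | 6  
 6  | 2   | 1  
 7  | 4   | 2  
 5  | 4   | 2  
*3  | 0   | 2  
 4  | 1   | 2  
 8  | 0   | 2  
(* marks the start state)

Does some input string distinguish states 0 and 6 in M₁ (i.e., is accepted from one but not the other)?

Yes

States {7,8} cannot be reached from the start state, so discard them.
Initial partition by acceptance: {0,3,4,5} | {1,2,6}.
Refine {0,3,4,5} on symbol L: members go to different blocks, giving {0,4} and {3,5}.
On input L, block {1,2,6} splits into {1,6} and {2}.
Stable partition: {0,4} | {1,6} | {3,5} | {2} — 4 equivalence classes.
0 and 6 end up in different blocks, so they are distinguishable. For instance, the string 'ε' is accepted from only 0.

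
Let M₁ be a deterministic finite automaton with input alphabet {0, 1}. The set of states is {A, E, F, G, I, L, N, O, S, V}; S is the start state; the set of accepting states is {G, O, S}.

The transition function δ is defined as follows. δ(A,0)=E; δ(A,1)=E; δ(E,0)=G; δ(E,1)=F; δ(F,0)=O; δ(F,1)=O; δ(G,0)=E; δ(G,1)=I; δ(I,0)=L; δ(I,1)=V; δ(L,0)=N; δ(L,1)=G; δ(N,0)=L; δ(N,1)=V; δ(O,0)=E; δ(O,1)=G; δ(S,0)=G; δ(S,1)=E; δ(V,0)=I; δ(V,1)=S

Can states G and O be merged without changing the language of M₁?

Reachable states from the start: {E,F,G,I,L,N,O,S,V}. Unreachable: {A} — drop them.
Initial partition by acceptance: {G,O,S} | {E,F,I,L,N,V}.
Split {G,O,S} by δ(·,0) → {G,O} and {S}.
On input 1, block {G,O} splits into {G} and {O}.
Split {E,F,I,L,N,V} by δ(·,0) → {I,L,N,V} and {F} and {E}.
Refine {I,L,N,V} on symbol 1: members go to different blocks, giving {I,N} and {V} and {L}.
Stable partition: {G} | {I,N} | {S} | {O} | {F} | {E} | {V} | {L} — 8 equivalence classes.
G and O end up in different blocks, so they are distinguishable. For instance, the string '1' is accepted from only O.

No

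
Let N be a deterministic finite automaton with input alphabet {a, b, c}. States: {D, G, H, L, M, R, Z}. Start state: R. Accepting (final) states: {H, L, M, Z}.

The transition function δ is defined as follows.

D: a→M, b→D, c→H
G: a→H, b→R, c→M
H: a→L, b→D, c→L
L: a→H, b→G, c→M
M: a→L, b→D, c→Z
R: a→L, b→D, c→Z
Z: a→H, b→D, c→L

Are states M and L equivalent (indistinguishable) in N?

Yes

Every state is reachable, so we keep all 7.
P0 = {H,L,M,Z} | {D,G,R}.
The partition is now stable with 2 blocks: {H,L,M,Z} | {D,G,R}.
M and L lie in the same block of the stable partition, so they are equivalent — no string distinguishes them.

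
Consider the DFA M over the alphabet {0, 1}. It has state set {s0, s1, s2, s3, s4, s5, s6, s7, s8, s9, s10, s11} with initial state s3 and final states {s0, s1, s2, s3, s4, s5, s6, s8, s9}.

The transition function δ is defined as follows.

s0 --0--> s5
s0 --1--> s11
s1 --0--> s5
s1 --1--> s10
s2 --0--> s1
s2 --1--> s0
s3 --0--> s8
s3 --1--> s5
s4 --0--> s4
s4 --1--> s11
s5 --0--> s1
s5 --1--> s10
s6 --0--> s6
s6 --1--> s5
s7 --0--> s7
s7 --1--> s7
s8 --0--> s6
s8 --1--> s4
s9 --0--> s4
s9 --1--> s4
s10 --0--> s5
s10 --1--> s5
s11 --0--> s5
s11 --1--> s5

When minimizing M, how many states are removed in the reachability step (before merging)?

4

No path from s3 leads to s0, s2, s7, s9; the other 8 states are all reachable.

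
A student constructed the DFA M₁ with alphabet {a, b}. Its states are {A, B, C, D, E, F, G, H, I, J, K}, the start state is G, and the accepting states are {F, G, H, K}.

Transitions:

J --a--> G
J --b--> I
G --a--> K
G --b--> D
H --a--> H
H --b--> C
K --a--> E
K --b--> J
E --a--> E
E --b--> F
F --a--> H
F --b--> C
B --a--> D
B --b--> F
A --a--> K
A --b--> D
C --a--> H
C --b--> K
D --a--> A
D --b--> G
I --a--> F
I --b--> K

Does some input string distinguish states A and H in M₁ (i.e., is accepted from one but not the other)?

Yes

States {B} cannot be reached from the start state, so discard them.
Initial partition by acceptance: {F,G,H,K} | {A,C,D,E,I,J}.
Refine {F,G,H,K} on symbol a: members go to different blocks, giving {F,G,H} and {K}.
Split {F,G,H} by δ(·,a) → {F,H} and {G}.
Refine {A,C,D,E,I,J} on symbol a: members go to different blocks, giving {C,I} and {D,E} and {A} and {J}.
Split {D,E} by δ(·,a) → {D} and {E}.
No further refinement is possible. Final partition (8 blocks): {F,H} | {C,I} | {K} | {G} | {D} | {A} | {J} | {E}.
A and H end up in different blocks, so they are distinguishable. For instance, the string 'ε' is accepted from only H.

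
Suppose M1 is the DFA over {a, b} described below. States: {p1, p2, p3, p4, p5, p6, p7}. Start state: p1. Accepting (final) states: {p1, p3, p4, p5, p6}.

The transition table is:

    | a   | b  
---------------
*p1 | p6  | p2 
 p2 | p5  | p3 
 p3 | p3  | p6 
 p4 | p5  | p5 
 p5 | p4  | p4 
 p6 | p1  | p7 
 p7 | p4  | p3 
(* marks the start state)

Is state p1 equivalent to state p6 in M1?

Yes

Every state is reachable, so we keep all 7.
Start with accepting vs non-accepting: {p1,p3,p4,p5,p6} | {p2,p7}.
Split {p1,p3,p4,p5,p6} by δ(·,b) → {p3,p4,p5} and {p1,p6}.
On input b, block {p3,p4,p5} splits into {p4,p5} and {p3}.
The partition is now stable with 4 blocks: {p4,p5} | {p2,p7} | {p1,p6} | {p3}.
p1 and p6 lie in the same block of the stable partition, so they are equivalent — no string distinguishes them.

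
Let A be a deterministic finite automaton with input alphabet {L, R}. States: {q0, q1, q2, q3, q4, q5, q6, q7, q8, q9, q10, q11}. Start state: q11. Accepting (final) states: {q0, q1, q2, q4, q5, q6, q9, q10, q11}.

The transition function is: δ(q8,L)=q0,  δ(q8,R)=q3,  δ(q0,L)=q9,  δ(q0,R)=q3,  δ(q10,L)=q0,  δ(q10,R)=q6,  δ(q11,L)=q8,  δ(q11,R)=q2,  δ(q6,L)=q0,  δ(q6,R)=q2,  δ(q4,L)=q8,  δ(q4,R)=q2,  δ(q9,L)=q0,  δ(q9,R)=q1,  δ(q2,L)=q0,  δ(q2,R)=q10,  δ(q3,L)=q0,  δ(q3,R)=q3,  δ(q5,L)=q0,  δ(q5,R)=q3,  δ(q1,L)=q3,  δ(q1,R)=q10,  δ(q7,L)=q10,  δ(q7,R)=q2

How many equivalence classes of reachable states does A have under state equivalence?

5

States {q4,q5,q7} cannot be reached from the start state, so discard them.
P0 = {q0,q1,q2,q6,q9,q10,q11} | {q3,q8}.
Refine {q0,q1,q2,q6,q9,q10,q11} on symbol L: members go to different blocks, giving {q0,q2,q6,q9,q10} and {q1,q11}.
Refine {q0,q2,q6,q9,q10} on symbol R: members go to different blocks, giving {q2,q6,q10} and {q0} and {q9}.
The partition is now stable with 5 blocks: {q2,q6,q10} | {q3,q8} | {q1,q11} | {q0} | {q9}.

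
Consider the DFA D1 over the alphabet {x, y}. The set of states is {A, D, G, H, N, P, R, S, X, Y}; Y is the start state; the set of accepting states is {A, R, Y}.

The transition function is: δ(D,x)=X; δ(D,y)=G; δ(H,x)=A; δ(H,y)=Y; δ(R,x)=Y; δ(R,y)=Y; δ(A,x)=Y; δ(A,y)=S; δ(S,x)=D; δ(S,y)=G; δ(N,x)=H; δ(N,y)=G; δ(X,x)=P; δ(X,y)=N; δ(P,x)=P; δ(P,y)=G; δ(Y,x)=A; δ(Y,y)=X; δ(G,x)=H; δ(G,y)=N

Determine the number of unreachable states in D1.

BFS from Y reaches {A, D, G, H, N, P, S, X, Y}; the 1 state(s) R are never visited.

1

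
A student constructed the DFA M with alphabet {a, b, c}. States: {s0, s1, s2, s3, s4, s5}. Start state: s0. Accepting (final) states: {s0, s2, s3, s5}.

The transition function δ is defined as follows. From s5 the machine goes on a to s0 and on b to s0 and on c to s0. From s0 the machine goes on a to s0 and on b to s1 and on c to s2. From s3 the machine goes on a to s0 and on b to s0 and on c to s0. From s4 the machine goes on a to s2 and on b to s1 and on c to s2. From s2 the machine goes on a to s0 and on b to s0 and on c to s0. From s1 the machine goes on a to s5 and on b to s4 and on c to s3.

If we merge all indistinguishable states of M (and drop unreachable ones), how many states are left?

Initial partition by acceptance: {s0,s2,s3,s5} | {s1,s4}.
Split {s0,s2,s3,s5} by δ(·,b) → {s2,s3,s5} and {s0}.
The partition is now stable with 3 blocks: {s2,s3,s5} | {s1,s4} | {s0}.

3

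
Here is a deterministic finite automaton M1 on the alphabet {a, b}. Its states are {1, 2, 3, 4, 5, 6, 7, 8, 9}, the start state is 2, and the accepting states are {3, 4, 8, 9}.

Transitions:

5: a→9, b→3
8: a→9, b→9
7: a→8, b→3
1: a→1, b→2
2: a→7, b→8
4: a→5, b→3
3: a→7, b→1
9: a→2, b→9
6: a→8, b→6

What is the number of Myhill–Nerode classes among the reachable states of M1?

6

States {4,5,6} cannot be reached from the start state, so discard them.
Initial partition by acceptance: {3,8,9} | {1,2,7}.
Split {3,8,9} by δ(·,a) → {3,9} and {8}.
On input b, block {3,9} splits into {3} and {9}.
On input a, block {1,2,7} splits into {1,2} and {7}.
Refine {1,2} on symbol a: members go to different blocks, giving {1} and {2}.
The partition is now stable with 6 blocks: {3} | {1} | {8} | {9} | {7} | {2}.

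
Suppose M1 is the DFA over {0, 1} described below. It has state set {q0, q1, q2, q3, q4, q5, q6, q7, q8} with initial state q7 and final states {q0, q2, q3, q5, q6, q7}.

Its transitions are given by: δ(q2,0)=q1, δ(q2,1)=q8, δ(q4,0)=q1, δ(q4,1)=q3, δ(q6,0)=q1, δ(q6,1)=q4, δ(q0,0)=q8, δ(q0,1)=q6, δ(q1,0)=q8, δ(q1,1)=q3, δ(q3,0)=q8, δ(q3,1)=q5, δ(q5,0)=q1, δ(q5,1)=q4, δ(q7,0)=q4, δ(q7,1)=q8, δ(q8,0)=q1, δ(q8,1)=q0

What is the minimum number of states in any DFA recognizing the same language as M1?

3

States {q2} cannot be reached from the start state, so discard them.
Initial partition by acceptance: {q0,q3,q5,q6,q7} | {q1,q4,q8}.
Split {q0,q3,q5,q6,q7} by δ(·,1) → {q5,q6,q7} and {q0,q3}.
No further refinement is possible. Final partition (3 blocks): {q5,q6,q7} | {q1,q4,q8} | {q0,q3}.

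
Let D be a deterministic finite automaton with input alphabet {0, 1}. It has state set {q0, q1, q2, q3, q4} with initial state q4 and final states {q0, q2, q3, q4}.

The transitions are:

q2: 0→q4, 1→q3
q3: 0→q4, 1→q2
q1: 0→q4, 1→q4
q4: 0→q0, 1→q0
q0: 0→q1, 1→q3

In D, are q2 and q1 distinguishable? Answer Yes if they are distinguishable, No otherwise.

All states are reachable from the start state.
P0 = {q0,q2,q3,q4} | {q1}.
Split {q0,q2,q3,q4} by δ(·,0) → {q2,q3,q4} and {q0}.
Split {q2,q3,q4} by δ(·,0) → {q2,q3} and {q4}.
Stable partition: {q2,q3} | {q1} | {q0} | {q4} — 4 equivalence classes.
q2 and q1 end up in different blocks, so they are distinguishable. For instance, the string 'ε' is accepted from only q2.

Yes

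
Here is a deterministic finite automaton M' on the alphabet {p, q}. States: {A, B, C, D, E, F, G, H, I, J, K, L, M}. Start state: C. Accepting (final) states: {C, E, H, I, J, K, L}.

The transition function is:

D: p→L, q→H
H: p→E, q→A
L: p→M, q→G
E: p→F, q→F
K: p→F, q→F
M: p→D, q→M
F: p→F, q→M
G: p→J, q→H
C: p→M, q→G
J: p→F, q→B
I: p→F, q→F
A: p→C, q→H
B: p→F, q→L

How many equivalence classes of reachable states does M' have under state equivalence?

First remove the unreachable states {I,K}; 11 states remain.
Start with accepting vs non-accepting: {C,E,H,J,L} | {A,B,D,F,G,M}.
Split {C,E,H,J,L} by δ(·,p) → {C,E,J,L} and {H}.
Refine {A,B,D,F,G,M} on symbol p: members go to different blocks, giving {A,D,G} and {B,F,M}.
Refine {C,E,J,L} on symbol q: members go to different blocks, giving {C,L} and {E,J}.
Refine {A,D,G} on symbol p: members go to different blocks, giving {A,D} and {G}.
Refine {B,F,M} on symbol p: members go to different blocks, giving {B,F} and {M}.
Split {B,F} by δ(·,q) → {B} and {F}.
On input q, block {E,J} splits into {E} and {J}.
The partition is now stable with 9 blocks: {C,L} | {A,D} | {H} | {B} | {E} | {G} | {M} | {F} | {J}.

9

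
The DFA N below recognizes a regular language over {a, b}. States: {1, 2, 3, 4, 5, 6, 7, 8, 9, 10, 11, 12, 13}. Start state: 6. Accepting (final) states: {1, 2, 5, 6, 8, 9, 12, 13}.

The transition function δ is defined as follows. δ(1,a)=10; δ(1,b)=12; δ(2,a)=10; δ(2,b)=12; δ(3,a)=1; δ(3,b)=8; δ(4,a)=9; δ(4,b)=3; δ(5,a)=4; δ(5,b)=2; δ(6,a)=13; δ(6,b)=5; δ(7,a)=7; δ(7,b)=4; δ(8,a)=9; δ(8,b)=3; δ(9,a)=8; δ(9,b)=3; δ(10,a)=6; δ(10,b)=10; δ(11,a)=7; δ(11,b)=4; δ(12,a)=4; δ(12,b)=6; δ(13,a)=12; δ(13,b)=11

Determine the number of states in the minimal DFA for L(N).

10

Start with accepting vs non-accepting: {1,2,5,6,8,9,12,13} | {3,4,7,10,11}.
On input a, block {1,2,5,6,8,9,12,13} splits into {1,2,5,12} and {6,8,9,13}.
On input b, block {1,2,5,12} splits into {1,2,5} and {12}.
Split {1,2,5} by δ(·,b) → {1,2} and {5}.
Refine {3,4,7,10,11} on symbol a: members go to different blocks, giving {4,10} and {7,11} and {3}.
Refine {4,10} on symbol b: members go to different blocks, giving {4} and {10}.
Refine {6,8,9,13} on symbol a: members go to different blocks, giving {6,8,9} and {13}.
On input a, block {6,8,9} splits into {8,9} and {6}.
The partition is now stable with 10 blocks: {1,2} | {4} | {8,9} | {12} | {5} | {7,11} | {3} | {10} | {13} | {6}.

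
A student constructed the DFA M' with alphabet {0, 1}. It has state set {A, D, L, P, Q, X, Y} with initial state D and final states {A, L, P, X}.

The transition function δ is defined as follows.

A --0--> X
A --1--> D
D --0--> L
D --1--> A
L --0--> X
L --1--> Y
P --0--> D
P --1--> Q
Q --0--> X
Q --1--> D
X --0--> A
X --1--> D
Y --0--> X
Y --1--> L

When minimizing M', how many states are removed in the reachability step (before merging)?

2

Starting at D and following transitions, the reachable set is {A, D, L, X, Y}. That leaves P, Q unreachable — 2 in total.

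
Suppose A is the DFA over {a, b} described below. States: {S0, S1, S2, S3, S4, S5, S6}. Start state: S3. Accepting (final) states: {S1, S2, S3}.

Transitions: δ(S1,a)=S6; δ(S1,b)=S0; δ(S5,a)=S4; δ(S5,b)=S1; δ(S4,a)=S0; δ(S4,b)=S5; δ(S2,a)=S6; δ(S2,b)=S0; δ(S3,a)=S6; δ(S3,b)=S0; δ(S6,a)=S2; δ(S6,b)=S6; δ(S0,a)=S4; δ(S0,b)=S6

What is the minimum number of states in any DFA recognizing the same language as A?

5

Every state is reachable, so we keep all 7.
P0 = {S1,S2,S3} | {S0,S4,S5,S6}.
Refine {S0,S4,S5,S6} on symbol a: members go to different blocks, giving {S0,S4,S5} and {S6}.
On input b, block {S0,S4,S5} splits into {S0} and {S4} and {S5}.
Stable partition: {S1,S2,S3} | {S0} | {S6} | {S4} | {S5} — 5 equivalence classes.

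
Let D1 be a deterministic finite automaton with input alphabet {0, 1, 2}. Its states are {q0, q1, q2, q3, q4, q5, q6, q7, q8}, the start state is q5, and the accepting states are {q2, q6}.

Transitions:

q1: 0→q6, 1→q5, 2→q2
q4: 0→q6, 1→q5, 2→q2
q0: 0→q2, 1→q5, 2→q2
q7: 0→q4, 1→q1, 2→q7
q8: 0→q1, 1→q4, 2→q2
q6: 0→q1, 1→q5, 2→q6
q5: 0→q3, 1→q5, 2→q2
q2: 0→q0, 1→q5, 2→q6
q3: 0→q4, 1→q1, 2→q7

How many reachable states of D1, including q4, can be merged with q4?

3

States {q8} cannot be reached from the start state, so discard them.
P0 = {q2,q6} | {q0,q1,q3,q4,q5,q7}.
On input 0, block {q0,q1,q3,q4,q5,q7} splits into {q0,q1,q4} and {q3,q5,q7}.
Split {q3,q5,q7} by δ(·,0) → {q3,q7} and {q5}.
Stable partition: {q2,q6} | {q0,q1,q4} | {q3,q7} | {q5} — 4 equivalence classes.
The equivalence class containing q4 is {q0,q1,q4}, of size 3.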